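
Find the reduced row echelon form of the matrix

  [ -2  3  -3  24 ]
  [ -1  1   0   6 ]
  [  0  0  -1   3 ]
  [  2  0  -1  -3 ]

r1 := -1/2·r1
r2 := r2 + r1
r4 := r4 − 2·r1
r2 := -2·r2
r4 := r4 − 3·r2
r3 := -1·r3
r4 := r4 − 5·r3
r2 := r2 + 3·r3
r1 := r1 − 3/2·r3
r1 := r1 + 3/2·r2

[[1, 0, 0, -3], [0, 1, 0, 3], [0, 0, 1, -3], [0, 0, 0, 0]]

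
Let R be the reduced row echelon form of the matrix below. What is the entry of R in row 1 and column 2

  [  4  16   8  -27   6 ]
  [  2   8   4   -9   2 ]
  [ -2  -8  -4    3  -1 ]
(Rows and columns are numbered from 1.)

Multiply r1 by 1/4.
  [  1   4   2  -27/4  3/2 ]
  [  2   8   4     -9    2 ]
  [ -2  -8  -4      3   -1 ]
Subtract 2 times r1 from r2.
  [  1   4   2  -27/4  3/2 ]
  [  0   0   0    9/2   -1 ]
  [ -2  -8  -4      3   -1 ]
Add 2 times r1 to r3.
  [ 1  4  2  -27/4  3/2 ]
  [ 0  0  0    9/2   -1 ]
  [ 0  0  0  -21/2    2 ]
Multiply r2 by 2/9.
  [ 1  4  2  -27/4   3/2 ]
  [ 0  0  0      1  -2/9 ]
  [ 0  0  0  -21/2     2 ]
Add 21/2 times r2 to r3.
  [ 1  4  2  -27/4   3/2 ]
  [ 0  0  0      1  -2/9 ]
  [ 0  0  0      0  -1/3 ]
Multiply r3 by -3.
  [ 1  4  2  -27/4   3/2 ]
  [ 0  0  0      1  -2/9 ]
  [ 0  0  0      0     1 ]
Add 2/9 times r3 to r2.
  [ 1  4  2  -27/4  3/2 ]
  [ 0  0  0      1    0 ]
  [ 0  0  0      0    1 ]
Subtract 3/2 times r3 from r1.
  [ 1  4  2  -27/4  0 ]
  [ 0  0  0      1  0 ]
  [ 0  0  0      0  1 ]
Add 27/4 times r2 to r1.
  [ 1  4  2  0  0 ]
  [ 0  0  0  1  0 ]
  [ 0  0  0  0  1 ]

4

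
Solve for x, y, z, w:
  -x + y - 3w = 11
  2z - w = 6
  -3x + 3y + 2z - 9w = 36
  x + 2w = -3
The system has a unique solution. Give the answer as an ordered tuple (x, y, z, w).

Form the augmented matrix and row-reduce:
  [ -1  1  0  -3  |  11 ]
  [  0  0  2  -1  |   6 ]
  [ -3  3  2  -9  |  36 ]
  [  1  0  0   2  |  -3 ]
R1 ← -1·R1
  [  1  -1  0   3  |  -11 ]
  [  0   0  2  -1  |    6 ]
  [ -3   3  2  -9  |   36 ]
  [  1   0  0   2  |   -3 ]
R3 ← R3 + 3·R1
  [ 1  -1  0   3  |  -11 ]
  [ 0   0  2  -1  |    6 ]
  [ 0   0  2   0  |    3 ]
  [ 1   0  0   2  |   -3 ]
R4 ← R4 − R1
  [ 1  -1  0   3  |  -11 ]
  [ 0   0  2  -1  |    6 ]
  [ 0   0  2   0  |    3 ]
  [ 0   1  0  -1  |    8 ]
R2 <-> R4
  [ 1  -1  0   3  |  -11 ]
  [ 0   1  0  -1  |    8 ]
  [ 0   0  2   0  |    3 ]
  [ 0   0  2  -1  |    6 ]
R3 ← 1/2·R3
  [ 1  -1  0   3  |  -11 ]
  [ 0   1  0  -1  |    8 ]
  [ 0   0  1   0  |  3/2 ]
  [ 0   0  2  -1  |    6 ]
R4 ← R4 − 2·R3
  [ 1  -1  0   3  |  -11 ]
  [ 0   1  0  -1  |    8 ]
  [ 0   0  1   0  |  3/2 ]
  [ 0   0  0  -1  |    3 ]
R4 ← -1·R4
  [ 1  -1  0   3  |  -11 ]
  [ 0   1  0  -1  |    8 ]
  [ 0   0  1   0  |  3/2 ]
  [ 0   0  0   1  |   -3 ]
R2 ← R2 + R4
  [ 1  -1  0  3  |  -11 ]
  [ 0   1  0  0  |    5 ]
  [ 0   0  1  0  |  3/2 ]
  [ 0   0  0  1  |   -3 ]
R1 ← R1 − 3·R4
  [ 1  -1  0  0  |   -2 ]
  [ 0   1  0  0  |    5 ]
  [ 0   0  1  0  |  3/2 ]
  [ 0   0  0  1  |   -3 ]
R1 ← R1 + R2
  [ 1  0  0  0  |    3 ]
  [ 0  1  0  0  |    5 ]
  [ 0  0  1  0  |  3/2 ]
  [ 0  0  0  1  |   -3 ]
Reading off the last column: x = 3, y = 5, z = 3/2, w = -3.

(3, 5, 3/2, -3)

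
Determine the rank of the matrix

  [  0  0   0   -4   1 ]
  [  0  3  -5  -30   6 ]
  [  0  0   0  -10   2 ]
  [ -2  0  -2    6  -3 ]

ρ1 <-> ρ4
  [ -2  0  -2    6  -3 ]
  [  0  3  -5  -30   6 ]
  [  0  0   0  -10   2 ]
  [  0  0   0   -4   1 ]
ρ1 ← -1/2·ρ1
  [ 1  0   1   -3  3/2 ]
  [ 0  3  -5  -30    6 ]
  [ 0  0   0  -10    2 ]
  [ 0  0   0   -4    1 ]
ρ2 ← 1/3·ρ2
  [ 1  0     1   -3  3/2 ]
  [ 0  1  -5/3  -10    2 ]
  [ 0  0     0  -10    2 ]
  [ 0  0     0   -4    1 ]
ρ3 ← -1/10·ρ3
  [ 1  0     1   -3   3/2 ]
  [ 0  1  -5/3  -10     2 ]
  [ 0  0     0    1  -1/5 ]
  [ 0  0     0   -4     1 ]
ρ4 ← ρ4 + 4·ρ3
  [ 1  0     1   -3   3/2 ]
  [ 0  1  -5/3  -10     2 ]
  [ 0  0     0    1  -1/5 ]
  [ 0  0     0    0   1/5 ]
ρ4 ← 5·ρ4
  [ 1  0     1   -3   3/2 ]
  [ 0  1  -5/3  -10     2 ]
  [ 0  0     0    1  -1/5 ]
  [ 0  0     0    0     1 ]
ρ3 ← ρ3 + 1/5·ρ4
  [ 1  0     1   -3  3/2 ]
  [ 0  1  -5/3  -10    2 ]
  [ 0  0     0    1    0 ]
  [ 0  0     0    0    1 ]
ρ2 ← ρ2 − 2·ρ4
  [ 1  0     1   -3  3/2 ]
  [ 0  1  -5/3  -10    0 ]
  [ 0  0     0    1    0 ]
  [ 0  0     0    0    1 ]
ρ1 ← ρ1 − 3/2·ρ4
  [ 1  0     1   -3  0 ]
  [ 0  1  -5/3  -10  0 ]
  [ 0  0     0    1  0 ]
  [ 0  0     0    0  1 ]
ρ2 ← ρ2 + 10·ρ3
  [ 1  0     1  -3  0 ]
  [ 0  1  -5/3   0  0 ]
  [ 0  0     0   1  0 ]
  [ 0  0     0   0  1 ]
ρ1 ← ρ1 + 3·ρ3
  [ 1  0     1  0  0 ]
  [ 0  1  -5/3  0  0 ]
  [ 0  0     0  1  0 ]
  [ 0  0     0  0  1 ]
The reduced form has 4 nonzero rows.

rank = 4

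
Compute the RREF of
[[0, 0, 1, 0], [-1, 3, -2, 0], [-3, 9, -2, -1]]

r1 ↔ r2
  [ -1  3  -2   0 ]
  [  0  0   1   0 ]
  [ -3  9  -2  -1 ]
r1 → -1·r1
  [  1  -3   2   0 ]
  [  0   0   1   0 ]
  [ -3   9  -2  -1 ]
r3 → r3 + 3·r1
  [ 1  -3  2   0 ]
  [ 0   0  1   0 ]
  [ 0   0  4  -1 ]
r3 → r3 − 4·r2
  [ 1  -3  2   0 ]
  [ 0   0  1   0 ]
  [ 0   0  0  -1 ]
r3 → -1·r3
  [ 1  -3  2  0 ]
  [ 0   0  1  0 ]
  [ 0   0  0  1 ]
r1 → r1 − 2·r2
  [ 1  -3  0  0 ]
  [ 0   0  1  0 ]
  [ 0   0  0  1 ]

[[1, -3, 0, 0], [0, 0, 1, 0], [0, 0, 0, 1]]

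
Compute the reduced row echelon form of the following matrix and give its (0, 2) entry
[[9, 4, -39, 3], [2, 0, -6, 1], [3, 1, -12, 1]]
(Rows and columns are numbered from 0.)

-3

r1 ← 1/9·r1
  [ 1  4/9  -13/3  1/3 ]
  [ 2    0     -6    1 ]
  [ 3    1    -12    1 ]
r2 ← r2 − 2·r1
  [ 1   4/9  -13/3  1/3 ]
  [ 0  -8/9    8/3  1/3 ]
  [ 3     1    -12    1 ]
r3 ← r3 − 3·r1
  [ 1   4/9  -13/3  1/3 ]
  [ 0  -8/9    8/3  1/3 ]
  [ 0  -1/3      1    0 ]
r2 ← -9/8·r2
  [ 1   4/9  -13/3   1/3 ]
  [ 0     1     -3  -3/8 ]
  [ 0  -1/3      1     0 ]
r3 ← r3 + 1/3·r2
  [ 1  4/9  -13/3   1/3 ]
  [ 0    1     -3  -3/8 ]
  [ 0    0      0  -1/8 ]
r3 ← -8·r3
  [ 1  4/9  -13/3   1/3 ]
  [ 0    1     -3  -3/8 ]
  [ 0    0      0     1 ]
r2 ← r2 + 3/8·r3
  [ 1  4/9  -13/3  1/3 ]
  [ 0    1     -3    0 ]
  [ 0    0      0    1 ]
r1 ← r1 − 1/3·r3
  [ 1  4/9  -13/3  0 ]
  [ 0    1     -3  0 ]
  [ 0    0      0  1 ]
r1 ← r1 − 4/9·r2
  [ 1  0  -3  0 ]
  [ 0  1  -3  0 ]
  [ 0  0   0  1 ]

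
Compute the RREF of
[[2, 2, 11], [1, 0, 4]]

[[1, 0, 4], [0, 1, 3/2]]

ρ1 ← 1/2·ρ1
ρ2 ← ρ2 − ρ1
ρ2 ← -1·ρ2
ρ1 ← ρ1 − ρ2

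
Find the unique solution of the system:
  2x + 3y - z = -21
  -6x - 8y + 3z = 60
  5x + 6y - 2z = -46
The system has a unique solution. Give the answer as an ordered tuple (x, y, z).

Form the augmented matrix and row-reduce:
  [  2   3  -1  |  -21 ]
  [ -6  -8   3  |   60 ]
  [  5   6  -2  |  -46 ]
ρ1 := 1/2·ρ1
  [  1  3/2  -1/2  |  -21/2 ]
  [ -6   -8     3  |     60 ]
  [  5    6    -2  |    -46 ]
ρ2 := ρ2 + 6·ρ1
  [ 1  3/2  -1/2  |  -21/2 ]
  [ 0    1     0  |     -3 ]
  [ 5    6    -2  |    -46 ]
ρ3 := ρ3 − 5·ρ1
  [ 1   3/2  -1/2  |  -21/2 ]
  [ 0     1     0  |     -3 ]
  [ 0  -3/2   1/2  |   13/2 ]
ρ3 := ρ3 + 3/2·ρ2
  [ 1  3/2  -1/2  |  -21/2 ]
  [ 0    1     0  |     -3 ]
  [ 0    0   1/2  |      2 ]
ρ3 := 2·ρ3
  [ 1  3/2  -1/2  |  -21/2 ]
  [ 0    1     0  |     -3 ]
  [ 0    0     1  |      4 ]
ρ1 := ρ1 + 1/2·ρ3
  [ 1  3/2  0  |  -17/2 ]
  [ 0    1  0  |     -3 ]
  [ 0    0  1  |      4 ]
ρ1 := ρ1 − 3/2·ρ2
  [ 1  0  0  |  -4 ]
  [ 0  1  0  |  -3 ]
  [ 0  0  1  |   4 ]
Reading off the last column: x = -4, y = -3, z = 4.

(-4, -3, 4)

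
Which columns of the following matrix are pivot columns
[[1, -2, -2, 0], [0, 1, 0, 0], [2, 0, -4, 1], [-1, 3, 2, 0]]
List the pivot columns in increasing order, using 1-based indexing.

1, 2, 4

Subtract 2 times R1 from R3.
  [  1  -2  -2  0 ]
  [  0   1   0  0 ]
  [  0   4   0  1 ]
  [ -1   3   2  0 ]
Add R1 to R4.
  [ 1  -2  -2  0 ]
  [ 0   1   0  0 ]
  [ 0   4   0  1 ]
  [ 0   1   0  0 ]
Subtract 4 times R2 from R3.
  [ 1  -2  -2  0 ]
  [ 0   1   0  0 ]
  [ 0   0   0  1 ]
  [ 0   1   0  0 ]
Subtract R2 from R4.
  [ 1  -2  -2  0 ]
  [ 0   1   0  0 ]
  [ 0   0   0  1 ]
  [ 0   0   0  0 ]
Add 2 times R2 to R1.
  [ 1  0  -2  0 ]
  [ 0  1   0  0 ]
  [ 0  0   0  1 ]
  [ 0  0   0  0 ]
Pivot columns are the columns containing a leading 1.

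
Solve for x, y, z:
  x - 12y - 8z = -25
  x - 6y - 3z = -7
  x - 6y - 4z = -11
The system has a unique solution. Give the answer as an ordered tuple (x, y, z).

Form the augmented matrix and row-reduce:
  [ 1  -12  -8  |  -25 ]
  [ 1   -6  -3  |   -7 ]
  [ 1   -6  -4  |  -11 ]
r2 -> r2 − r1
r3 -> r3 − r1
r2 -> 1/6·r2
r3 -> r3 − 6·r2
r3 -> -1·r3
r2 -> r2 − 5/6·r3
r1 -> r1 + 8·r3
r1 -> r1 + 12·r2
Reading off the last column: x = 3, y = -1/3, z = 4.

(3, -1/3, 4)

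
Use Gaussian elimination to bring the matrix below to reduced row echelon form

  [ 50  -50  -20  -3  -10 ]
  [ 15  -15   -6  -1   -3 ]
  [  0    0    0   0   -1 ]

R1 ← 1/50·R1
  [  1   -1  -2/5  -3/50  -1/5 ]
  [ 15  -15    -6     -1    -3 ]
  [  0    0     0      0    -1 ]
R2 ← R2 − 15·R1
  [ 1  -1  -2/5  -3/50  -1/5 ]
  [ 0   0     0  -1/10     0 ]
  [ 0   0     0      0    -1 ]
R2 ← -10·R2
  [ 1  -1  -2/5  -3/50  -1/5 ]
  [ 0   0     0      1     0 ]
  [ 0   0     0      0    -1 ]
R3 ← -1·R3
  [ 1  -1  -2/5  -3/50  -1/5 ]
  [ 0   0     0      1     0 ]
  [ 0   0     0      0     1 ]
R1 ← R1 + 1/5·R3
  [ 1  -1  -2/5  -3/50  0 ]
  [ 0   0     0      1  0 ]
  [ 0   0     0      0  1 ]
R1 ← R1 + 3/50·R2
  [ 1  -1  -2/5  0  0 ]
  [ 0   0     0  1  0 ]
  [ 0   0     0  0  1 ]

[[1, -1, -2/5, 0, 0], [0, 0, 0, 1, 0], [0, 0, 0, 0, 1]]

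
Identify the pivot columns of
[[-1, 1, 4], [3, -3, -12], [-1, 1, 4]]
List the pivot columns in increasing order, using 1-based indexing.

1

ρ1 -> -1·ρ1
  [  1  -1   -4 ]
  [  3  -3  -12 ]
  [ -1   1    4 ]
ρ2 -> ρ2 − 3·ρ1
  [  1  -1  -4 ]
  [  0   0   0 ]
  [ -1   1   4 ]
ρ3 -> ρ3 + ρ1
  [ 1  -1  -4 ]
  [ 0   0   0 ]
  [ 0   0   0 ]
Pivot columns are the columns containing a leading 1.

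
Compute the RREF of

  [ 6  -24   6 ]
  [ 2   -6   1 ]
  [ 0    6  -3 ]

[[1, 0, -1], [0, 1, -1/2], [0, 0, 0]]

R1 := 1/6·R1
  [ 1  -4   1 ]
  [ 2  -6   1 ]
  [ 0   6  -3 ]
R2 := R2 − 2·R1
  [ 1  -4   1 ]
  [ 0   2  -1 ]
  [ 0   6  -3 ]
R2 := 1/2·R2
  [ 1  -4     1 ]
  [ 0   1  -1/2 ]
  [ 0   6    -3 ]
R3 := R3 − 6·R2
  [ 1  -4     1 ]
  [ 0   1  -1/2 ]
  [ 0   0     0 ]
R1 := R1 + 4·R2
  [ 1  0    -1 ]
  [ 0  1  -1/2 ]
  [ 0  0     0 ]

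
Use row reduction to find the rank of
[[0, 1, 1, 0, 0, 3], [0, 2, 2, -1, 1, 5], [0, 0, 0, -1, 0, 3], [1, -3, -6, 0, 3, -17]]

rank = 4

R1 <-> R4
  [ 1  -3  -6   0  3  -17 ]
  [ 0   2   2  -1  1    5 ]
  [ 0   0   0  -1  0    3 ]
  [ 0   1   1   0  0    3 ]
R2 → 1/2·R2
  [ 1  -3  -6     0    3  -17 ]
  [ 0   1   1  -1/2  1/2  5/2 ]
  [ 0   0   0    -1    0    3 ]
  [ 0   1   1     0    0    3 ]
R4 → R4 − R2
  [ 1  -3  -6     0     3  -17 ]
  [ 0   1   1  -1/2   1/2  5/2 ]
  [ 0   0   0    -1     0    3 ]
  [ 0   0   0   1/2  -1/2  1/2 ]
R3 → -1·R3
  [ 1  -3  -6     0     3  -17 ]
  [ 0   1   1  -1/2   1/2  5/2 ]
  [ 0   0   0     1     0   -3 ]
  [ 0   0   0   1/2  -1/2  1/2 ]
R4 → R4 − 1/2·R3
  [ 1  -3  -6     0     3  -17 ]
  [ 0   1   1  -1/2   1/2  5/2 ]
  [ 0   0   0     1     0   -3 ]
  [ 0   0   0     0  -1/2    2 ]
R4 → -2·R4
  [ 1  -3  -6     0    3  -17 ]
  [ 0   1   1  -1/2  1/2  5/2 ]
  [ 0   0   0     1    0   -3 ]
  [ 0   0   0     0    1   -4 ]
R2 → R2 − 1/2·R4
  [ 1  -3  -6     0  3  -17 ]
  [ 0   1   1  -1/2  0  9/2 ]
  [ 0   0   0     1  0   -3 ]
  [ 0   0   0     0  1   -4 ]
R1 → R1 − 3·R4
  [ 1  -3  -6     0  0   -5 ]
  [ 0   1   1  -1/2  0  9/2 ]
  [ 0   0   0     1  0   -3 ]
  [ 0   0   0     0  1   -4 ]
R2 → R2 + 1/2·R3
  [ 1  -3  -6  0  0  -5 ]
  [ 0   1   1  0  0   3 ]
  [ 0   0   0  1  0  -3 ]
  [ 0   0   0  0  1  -4 ]
R1 → R1 + 3·R2
  [ 1  0  -3  0  0   4 ]
  [ 0  1   1  0  0   3 ]
  [ 0  0   0  1  0  -3 ]
  [ 0  0   0  0  1  -4 ]
The reduced form has 4 nonzero rows.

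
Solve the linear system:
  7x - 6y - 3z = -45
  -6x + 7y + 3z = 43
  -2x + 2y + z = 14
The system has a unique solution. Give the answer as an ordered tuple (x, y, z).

Form the augmented matrix and row-reduce:
  [  7  -6  -3  |  -45 ]
  [ -6   7   3  |   43 ]
  [ -2   2   1  |   14 ]
r1 → 1/7·r1
r2 → r2 + 6·r1
r3 → r3 + 2·r1
r2 → 7/13·r2
r3 → r3 − 2/7·r2
r3 → 13·r3
r2 → r2 − 3/13·r3
r1 → r1 + 3/7·r3
r1 → r1 + 6/7·r2
Reading off the last column: x = -3, y = 1, z = 6.

(-3, 1, 6)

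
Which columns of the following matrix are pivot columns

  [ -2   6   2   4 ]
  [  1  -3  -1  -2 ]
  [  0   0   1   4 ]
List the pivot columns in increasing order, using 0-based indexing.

0, 2

Multiply ρ1 by -1/2.
  [ 1  -3  -1  -2 ]
  [ 1  -3  -1  -2 ]
  [ 0   0   1   4 ]
Subtract ρ1 from ρ2.
  [ 1  -3  -1  -2 ]
  [ 0   0   0   0 ]
  [ 0   0   1   4 ]
Swap ρ2 and ρ3.
  [ 1  -3  -1  -2 ]
  [ 0   0   1   4 ]
  [ 0   0   0   0 ]
Add ρ2 to ρ1.
  [ 1  -3  0  2 ]
  [ 0   0  1  4 ]
  [ 0   0  0  0 ]
Pivot columns are the columns containing a leading 1.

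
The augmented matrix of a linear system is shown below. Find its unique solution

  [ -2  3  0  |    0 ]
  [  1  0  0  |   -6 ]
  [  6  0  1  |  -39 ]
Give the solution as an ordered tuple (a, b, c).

Multiply R1 by -1/2.
  [ 1  -3/2  0  |    0 ]
  [ 1     0  0  |   -6 ]
  [ 6     0  1  |  -39 ]
Subtract R1 from R2.
  [ 1  -3/2  0  |    0 ]
  [ 0   3/2  0  |   -6 ]
  [ 6     0  1  |  -39 ]
Subtract 6 times R1 from R3.
  [ 1  -3/2  0  |    0 ]
  [ 0   3/2  0  |   -6 ]
  [ 0     9  1  |  -39 ]
Multiply R2 by 2/3.
  [ 1  -3/2  0  |    0 ]
  [ 0     1  0  |   -4 ]
  [ 0     9  1  |  -39 ]
Subtract 9 times R2 from R3.
  [ 1  -3/2  0  |   0 ]
  [ 0     1  0  |  -4 ]
  [ 0     0  1  |  -3 ]
Add 3/2 times R2 to R1.
  [ 1  0  0  |  -6 ]
  [ 0  1  0  |  -4 ]
  [ 0  0  1  |  -3 ]
Reading off the last column: a = -6, b = -4, c = -3.

(-6, -4, -3)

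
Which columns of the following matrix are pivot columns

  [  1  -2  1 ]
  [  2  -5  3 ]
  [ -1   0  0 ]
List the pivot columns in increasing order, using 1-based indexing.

1, 2, 3

Subtract 2 times R1 from R2.
Add R1 to R3.
Multiply R2 by -1.
Add 2 times R2 to R3.
Multiply R3 by -1.
Add R3 to R2.
Subtract R3 from R1.
Add 2 times R2 to R1.
Pivot columns are the columns containing a leading 1.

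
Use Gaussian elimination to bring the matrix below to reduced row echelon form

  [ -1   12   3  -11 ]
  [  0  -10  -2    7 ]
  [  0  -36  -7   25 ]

[[1, 0, 0, 2], [0, 1, 0, -1/2], [0, 0, 1, -1]]

R1 -> -1·R1
R2 -> -1/10·R2
R3 -> R3 + 36·R2
R3 -> 5·R3
R2 -> R2 − 1/5·R3
R1 -> R1 + 3·R3
R1 -> R1 + 12·R2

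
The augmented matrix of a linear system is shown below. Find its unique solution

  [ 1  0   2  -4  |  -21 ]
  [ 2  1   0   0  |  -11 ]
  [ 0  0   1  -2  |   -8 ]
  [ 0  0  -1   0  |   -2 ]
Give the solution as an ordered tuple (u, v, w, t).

ρ2 := ρ2 − 2·ρ1
  [ 1  0   2  -4  |  -21 ]
  [ 0  1  -4   8  |   31 ]
  [ 0  0   1  -2  |   -8 ]
  [ 0  0  -1   0  |   -2 ]
ρ4 := ρ4 + ρ3
  [ 1  0   2  -4  |  -21 ]
  [ 0  1  -4   8  |   31 ]
  [ 0  0   1  -2  |   -8 ]
  [ 0  0   0  -2  |  -10 ]
ρ4 := -1/2·ρ4
  [ 1  0   2  -4  |  -21 ]
  [ 0  1  -4   8  |   31 ]
  [ 0  0   1  -2  |   -8 ]
  [ 0  0   0   1  |    5 ]
ρ3 := ρ3 + 2·ρ4
  [ 1  0   2  -4  |  -21 ]
  [ 0  1  -4   8  |   31 ]
  [ 0  0   1   0  |    2 ]
  [ 0  0   0   1  |    5 ]
ρ2 := ρ2 − 8·ρ4
  [ 1  0   2  -4  |  -21 ]
  [ 0  1  -4   0  |   -9 ]
  [ 0  0   1   0  |    2 ]
  [ 0  0   0   1  |    5 ]
ρ1 := ρ1 + 4·ρ4
  [ 1  0   2  0  |  -1 ]
  [ 0  1  -4  0  |  -9 ]
  [ 0  0   1  0  |   2 ]
  [ 0  0   0  1  |   5 ]
ρ2 := ρ2 + 4·ρ3
  [ 1  0  2  0  |  -1 ]
  [ 0  1  0  0  |  -1 ]
  [ 0  0  1  0  |   2 ]
  [ 0  0  0  1  |   5 ]
ρ1 := ρ1 − 2·ρ3
  [ 1  0  0  0  |  -5 ]
  [ 0  1  0  0  |  -1 ]
  [ 0  0  1  0  |   2 ]
  [ 0  0  0  1  |   5 ]
Reading off the last column: u = -5, v = -1, w = 2, t = 5.

(-5, -1, 2, 5)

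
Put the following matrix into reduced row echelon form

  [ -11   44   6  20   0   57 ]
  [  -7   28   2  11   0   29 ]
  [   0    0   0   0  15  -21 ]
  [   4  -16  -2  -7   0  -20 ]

R1 ← -1/11·R1
  [  1   -4  -6/11  -20/11   0  -57/11 ]
  [ -7   28      2      11   0      29 ]
  [  0    0      0       0  15     -21 ]
  [  4  -16     -2      -7   0     -20 ]
R2 ← R2 + 7·R1
  [ 1   -4   -6/11  -20/11   0  -57/11 ]
  [ 0    0  -20/11  -19/11   0  -80/11 ]
  [ 0    0       0       0  15     -21 ]
  [ 4  -16      -2      -7   0     -20 ]
R4 ← R4 − 4·R1
  [ 1  -4   -6/11  -20/11   0  -57/11 ]
  [ 0   0  -20/11  -19/11   0  -80/11 ]
  [ 0   0       0       0  15     -21 ]
  [ 0   0    2/11    3/11   0    8/11 ]
R2 ← -11/20·R2
  [ 1  -4  -6/11  -20/11   0  -57/11 ]
  [ 0   0      1   19/20   0       4 ]
  [ 0   0      0       0  15     -21 ]
  [ 0   0   2/11    3/11   0    8/11 ]
R4 ← R4 − 2/11·R2
  [ 1  -4  -6/11  -20/11   0  -57/11 ]
  [ 0   0      1   19/20   0       4 ]
  [ 0   0      0       0  15     -21 ]
  [ 0   0      0    1/10   0       0 ]
R3 ↔ R4
  [ 1  -4  -6/11  -20/11   0  -57/11 ]
  [ 0   0      1   19/20   0       4 ]
  [ 0   0      0    1/10   0       0 ]
  [ 0   0      0       0  15     -21 ]
R3 ← 10·R3
  [ 1  -4  -6/11  -20/11   0  -57/11 ]
  [ 0   0      1   19/20   0       4 ]
  [ 0   0      0       1   0       0 ]
  [ 0   0      0       0  15     -21 ]
R4 ← 1/15·R4
  [ 1  -4  -6/11  -20/11  0  -57/11 ]
  [ 0   0      1   19/20  0       4 ]
  [ 0   0      0       1  0       0 ]
  [ 0   0      0       0  1    -7/5 ]
R2 ← R2 − 19/20·R3
  [ 1  -4  -6/11  -20/11  0  -57/11 ]
  [ 0   0      1       0  0       4 ]
  [ 0   0      0       1  0       0 ]
  [ 0   0      0       0  1    -7/5 ]
R1 ← R1 + 20/11·R3
  [ 1  -4  -6/11  0  0  -57/11 ]
  [ 0   0      1  0  0       4 ]
  [ 0   0      0  1  0       0 ]
  [ 0   0      0  0  1    -7/5 ]
R1 ← R1 + 6/11·R2
  [ 1  -4  0  0  0    -3 ]
  [ 0   0  1  0  0     4 ]
  [ 0   0  0  1  0     0 ]
  [ 0   0  0  0  1  -7/5 ]

[[1, -4, 0, 0, 0, -3], [0, 0, 1, 0, 0, 4], [0, 0, 0, 1, 0, 0], [0, 0, 0, 0, 1, -7/5]]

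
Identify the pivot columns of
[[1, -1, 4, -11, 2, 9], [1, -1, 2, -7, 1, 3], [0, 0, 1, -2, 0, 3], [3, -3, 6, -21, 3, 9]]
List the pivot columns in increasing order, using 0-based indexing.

0, 2, 4

R2 := R2 − R1
  [ 1  -1   4  -11   2   9 ]
  [ 0   0  -2    4  -1  -6 ]
  [ 0   0   1   -2   0   3 ]
  [ 3  -3   6  -21   3   9 ]
R4 := R4 − 3·R1
  [ 1  -1   4  -11   2    9 ]
  [ 0   0  -2    4  -1   -6 ]
  [ 0   0   1   -2   0    3 ]
  [ 0   0  -6   12  -3  -18 ]
R2 := -1/2·R2
  [ 1  -1   4  -11    2    9 ]
  [ 0   0   1   -2  1/2    3 ]
  [ 0   0   1   -2    0    3 ]
  [ 0   0  -6   12   -3  -18 ]
R3 := R3 − R2
  [ 1  -1   4  -11     2    9 ]
  [ 0   0   1   -2   1/2    3 ]
  [ 0   0   0    0  -1/2    0 ]
  [ 0   0  -6   12    -3  -18 ]
R4 := R4 + 6·R2
  [ 1  -1  4  -11     2  9 ]
  [ 0   0  1   -2   1/2  3 ]
  [ 0   0  0    0  -1/2  0 ]
  [ 0   0  0    0     0  0 ]
R3 := -2·R3
  [ 1  -1  4  -11    2  9 ]
  [ 0   0  1   -2  1/2  3 ]
  [ 0   0  0    0    1  0 ]
  [ 0   0  0    0    0  0 ]
R2 := R2 − 1/2·R3
  [ 1  -1  4  -11  2  9 ]
  [ 0   0  1   -2  0  3 ]
  [ 0   0  0    0  1  0 ]
  [ 0   0  0    0  0  0 ]
R1 := R1 − 2·R3
  [ 1  -1  4  -11  0  9 ]
  [ 0   0  1   -2  0  3 ]
  [ 0   0  0    0  1  0 ]
  [ 0   0  0    0  0  0 ]
R1 := R1 − 4·R2
  [ 1  -1  0  -3  0  -3 ]
  [ 0   0  1  -2  0   3 ]
  [ 0   0  0   0  1   0 ]
  [ 0   0  0   0  0   0 ]
Pivot columns are the columns containing a leading 1.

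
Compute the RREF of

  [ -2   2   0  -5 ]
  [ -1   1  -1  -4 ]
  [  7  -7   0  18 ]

[[1, -1, 0, 0], [0, 0, 1, 0], [0, 0, 0, 1]]

Multiply R1 by -1/2.
  [  1  -1   0  5/2 ]
  [ -1   1  -1   -4 ]
  [  7  -7   0   18 ]
Add R1 to R2.
  [ 1  -1   0   5/2 ]
  [ 0   0  -1  -3/2 ]
  [ 7  -7   0    18 ]
Subtract 7 times R1 from R3.
  [ 1  -1   0   5/2 ]
  [ 0   0  -1  -3/2 ]
  [ 0   0   0   1/2 ]
Multiply R2 by -1.
  [ 1  -1  0  5/2 ]
  [ 0   0  1  3/2 ]
  [ 0   0  0  1/2 ]
Multiply R3 by 2.
  [ 1  -1  0  5/2 ]
  [ 0   0  1  3/2 ]
  [ 0   0  0    1 ]
Subtract 3/2 times R3 from R2.
  [ 1  -1  0  5/2 ]
  [ 0   0  1    0 ]
  [ 0   0  0    1 ]
Subtract 5/2 times R3 from R1.
  [ 1  -1  0  0 ]
  [ 0   0  1  0 ]
  [ 0   0  0  1 ]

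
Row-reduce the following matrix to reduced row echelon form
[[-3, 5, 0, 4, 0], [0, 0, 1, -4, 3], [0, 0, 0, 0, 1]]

[[1, -5/3, 0, -4/3, 0], [0, 0, 1, -4, 0], [0, 0, 0, 0, 1]]

Multiply R1 by -1/3.
  [ 1  -5/3  0  -4/3  0 ]
  [ 0     0  1    -4  3 ]
  [ 0     0  0     0  1 ]
Subtract 3 times R3 from R2.
  [ 1  -5/3  0  -4/3  0 ]
  [ 0     0  1    -4  0 ]
  [ 0     0  0     0  1 ]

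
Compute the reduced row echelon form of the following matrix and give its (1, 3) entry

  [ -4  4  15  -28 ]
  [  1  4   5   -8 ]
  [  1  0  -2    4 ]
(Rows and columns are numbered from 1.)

Multiply R1 by -1/4.
  [ 1  -1  -15/4   7 ]
  [ 1   4      5  -8 ]
  [ 1   0     -2   4 ]
Subtract R1 from R2.
  [ 1  -1  -15/4    7 ]
  [ 0   5   35/4  -15 ]
  [ 1   0     -2    4 ]
Subtract R1 from R3.
  [ 1  -1  -15/4    7 ]
  [ 0   5   35/4  -15 ]
  [ 0   1    7/4   -3 ]
Multiply R2 by 1/5.
  [ 1  -1  -15/4   7 ]
  [ 0   1    7/4  -3 ]
  [ 0   1    7/4  -3 ]
Subtract R2 from R3.
  [ 1  -1  -15/4   7 ]
  [ 0   1    7/4  -3 ]
  [ 0   0      0   0 ]
Add R2 to R1.
  [ 1  0   -2   4 ]
  [ 0  1  7/4  -3 ]
  [ 0  0    0   0 ]

-2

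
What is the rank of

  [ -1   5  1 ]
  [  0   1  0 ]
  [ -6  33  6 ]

rank = 2

r1 ← -1·r1
r3 ← r3 + 6·r1
r3 ← r3 − 3·r2
r1 ← r1 + 5·r2
The reduced form has 2 nonzero rows.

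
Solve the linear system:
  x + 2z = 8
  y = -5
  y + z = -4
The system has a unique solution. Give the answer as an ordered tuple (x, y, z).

(6, -5, 1)

Form the augmented matrix and row-reduce:
  [ 1  0  2  |   8 ]
  [ 0  1  0  |  -5 ]
  [ 0  1  1  |  -4 ]
R3 ← R3 − R2
R1 ← R1 − 2·R3
Reading off the last column: x = 6, y = -5, z = 1.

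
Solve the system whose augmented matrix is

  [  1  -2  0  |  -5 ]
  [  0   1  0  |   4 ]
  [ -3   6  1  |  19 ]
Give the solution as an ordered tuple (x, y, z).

(3, 4, 4)

R3 -> R3 + 3·R1
R1 -> R1 + 2·R2
Reading off the last column: x = 3, y = 4, z = 4.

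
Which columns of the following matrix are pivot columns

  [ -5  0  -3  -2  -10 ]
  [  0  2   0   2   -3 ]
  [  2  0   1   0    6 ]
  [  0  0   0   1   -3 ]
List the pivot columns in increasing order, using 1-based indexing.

1, 2, 3, 4

Multiply ρ1 by -1/5.
  [ 1  0  3/5  2/5   2 ]
  [ 0  2    0    2  -3 ]
  [ 2  0    1    0   6 ]
  [ 0  0    0    1  -3 ]
Subtract 2 times ρ1 from ρ3.
  [ 1  0   3/5   2/5   2 ]
  [ 0  2     0     2  -3 ]
  [ 0  0  -1/5  -4/5   2 ]
  [ 0  0     0     1  -3 ]
Multiply ρ2 by 1/2.
  [ 1  0   3/5   2/5     2 ]
  [ 0  1     0     1  -3/2 ]
  [ 0  0  -1/5  -4/5     2 ]
  [ 0  0     0     1    -3 ]
Multiply ρ3 by -5.
  [ 1  0  3/5  2/5     2 ]
  [ 0  1    0    1  -3/2 ]
  [ 0  0    1    4   -10 ]
  [ 0  0    0    1    -3 ]
Subtract 4 times ρ4 from ρ3.
  [ 1  0  3/5  2/5     2 ]
  [ 0  1    0    1  -3/2 ]
  [ 0  0    1    0     2 ]
  [ 0  0    0    1    -3 ]
Subtract ρ4 from ρ2.
  [ 1  0  3/5  2/5    2 ]
  [ 0  1    0    0  3/2 ]
  [ 0  0    1    0    2 ]
  [ 0  0    0    1   -3 ]
Subtract 2/5 times ρ4 from ρ1.
  [ 1  0  3/5  0  16/5 ]
  [ 0  1    0  0   3/2 ]
  [ 0  0    1  0     2 ]
  [ 0  0    0  1    -3 ]
Subtract 3/5 times ρ3 from ρ1.
  [ 1  0  0  0    2 ]
  [ 0  1  0  0  3/2 ]
  [ 0  0  1  0    2 ]
  [ 0  0  0  1   -3 ]
Pivot columns are the columns containing a leading 1.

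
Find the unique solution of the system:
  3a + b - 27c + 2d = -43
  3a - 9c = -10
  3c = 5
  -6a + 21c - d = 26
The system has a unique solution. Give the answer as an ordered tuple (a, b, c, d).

Form the augmented matrix and row-reduce:
  [  3  1  -27   2  |  -43 ]
  [  3  0   -9   0  |  -10 ]
  [  0  0    3   0  |    5 ]
  [ -6  0   21  -1  |   26 ]
R1 ← 1/3·R1
  [  1  1/3  -9  2/3  |  -43/3 ]
  [  3    0  -9    0  |    -10 ]
  [  0    0   3    0  |      5 ]
  [ -6    0  21   -1  |     26 ]
R2 ← R2 − 3·R1
  [  1  1/3  -9  2/3  |  -43/3 ]
  [  0   -1  18   -2  |     33 ]
  [  0    0   3    0  |      5 ]
  [ -6    0  21   -1  |     26 ]
R4 ← R4 + 6·R1
  [ 1  1/3   -9  2/3  |  -43/3 ]
  [ 0   -1   18   -2  |     33 ]
  [ 0    0    3    0  |      5 ]
  [ 0    2  -33    3  |    -60 ]
R2 ← -1·R2
  [ 1  1/3   -9  2/3  |  -43/3 ]
  [ 0    1  -18    2  |    -33 ]
  [ 0    0    3    0  |      5 ]
  [ 0    2  -33    3  |    -60 ]
R4 ← R4 − 2·R2
  [ 1  1/3   -9  2/3  |  -43/3 ]
  [ 0    1  -18    2  |    -33 ]
  [ 0    0    3    0  |      5 ]
  [ 0    0    3   -1  |      6 ]
R3 ← 1/3·R3
  [ 1  1/3   -9  2/3  |  -43/3 ]
  [ 0    1  -18    2  |    -33 ]
  [ 0    0    1    0  |    5/3 ]
  [ 0    0    3   -1  |      6 ]
R4 ← R4 − 3·R3
  [ 1  1/3   -9  2/3  |  -43/3 ]
  [ 0    1  -18    2  |    -33 ]
  [ 0    0    1    0  |    5/3 ]
  [ 0    0    0   -1  |      1 ]
R4 ← -1·R4
  [ 1  1/3   -9  2/3  |  -43/3 ]
  [ 0    1  -18    2  |    -33 ]
  [ 0    0    1    0  |    5/3 ]
  [ 0    0    0    1  |     -1 ]
R2 ← R2 − 2·R4
  [ 1  1/3   -9  2/3  |  -43/3 ]
  [ 0    1  -18    0  |    -31 ]
  [ 0    0    1    0  |    5/3 ]
  [ 0    0    0    1  |     -1 ]
R1 ← R1 − 2/3·R4
  [ 1  1/3   -9  0  |  -41/3 ]
  [ 0    1  -18  0  |    -31 ]
  [ 0    0    1  0  |    5/3 ]
  [ 0    0    0  1  |     -1 ]
R2 ← R2 + 18·R3
  [ 1  1/3  -9  0  |  -41/3 ]
  [ 0    1   0  0  |     -1 ]
  [ 0    0   1  0  |    5/3 ]
  [ 0    0   0  1  |     -1 ]
R1 ← R1 + 9·R3
  [ 1  1/3  0  0  |  4/3 ]
  [ 0    1  0  0  |   -1 ]
  [ 0    0  1  0  |  5/3 ]
  [ 0    0  0  1  |   -1 ]
R1 ← R1 − 1/3·R2
  [ 1  0  0  0  |  5/3 ]
  [ 0  1  0  0  |   -1 ]
  [ 0  0  1  0  |  5/3 ]
  [ 0  0  0  1  |   -1 ]
Reading off the last column: a = 5/3, b = -1, c = 5/3, d = -1.

(5/3, -1, 5/3, -1)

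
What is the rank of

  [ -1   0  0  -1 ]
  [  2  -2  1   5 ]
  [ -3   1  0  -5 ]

R1 -> -1·R1
  [  1   0  0   1 ]
  [  2  -2  1   5 ]
  [ -3   1  0  -5 ]
R2 -> R2 − 2·R1
  [  1   0  0   1 ]
  [  0  -2  1   3 ]
  [ -3   1  0  -5 ]
R3 -> R3 + 3·R1
  [ 1   0  0   1 ]
  [ 0  -2  1   3 ]
  [ 0   1  0  -2 ]
R2 -> -1/2·R2
  [ 1  0     0     1 ]
  [ 0  1  -1/2  -3/2 ]
  [ 0  1     0    -2 ]
R3 -> R3 − R2
  [ 1  0     0     1 ]
  [ 0  1  -1/2  -3/2 ]
  [ 0  0   1/2  -1/2 ]
R3 -> 2·R3
  [ 1  0     0     1 ]
  [ 0  1  -1/2  -3/2 ]
  [ 0  0     1    -1 ]
R2 -> R2 + 1/2·R3
  [ 1  0  0   1 ]
  [ 0  1  0  -2 ]
  [ 0  0  1  -1 ]
The reduced form has 3 nonzero rows.

rank = 3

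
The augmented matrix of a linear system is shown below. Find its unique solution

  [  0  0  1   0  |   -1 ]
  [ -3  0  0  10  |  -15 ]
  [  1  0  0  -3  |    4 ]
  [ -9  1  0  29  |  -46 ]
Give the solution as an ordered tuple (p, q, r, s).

(-5, -4, -1, -3)

ρ1 ↔ ρ2
  [ -3  0  0  10  |  -15 ]
  [  0  0  1   0  |   -1 ]
  [  1  0  0  -3  |    4 ]
  [ -9  1  0  29  |  -46 ]
ρ1 ← -1/3·ρ1
  [  1  0  0  -10/3  |    5 ]
  [  0  0  1      0  |   -1 ]
  [  1  0  0     -3  |    4 ]
  [ -9  1  0     29  |  -46 ]
ρ3 ← ρ3 − ρ1
  [  1  0  0  -10/3  |    5 ]
  [  0  0  1      0  |   -1 ]
  [  0  0  0    1/3  |   -1 ]
  [ -9  1  0     29  |  -46 ]
ρ4 ← ρ4 + 9·ρ1
  [ 1  0  0  -10/3  |   5 ]
  [ 0  0  1      0  |  -1 ]
  [ 0  0  0    1/3  |  -1 ]
  [ 0  1  0     -1  |  -1 ]
ρ2 ↔ ρ4
  [ 1  0  0  -10/3  |   5 ]
  [ 0  1  0     -1  |  -1 ]
  [ 0  0  0    1/3  |  -1 ]
  [ 0  0  1      0  |  -1 ]
ρ3 ↔ ρ4
  [ 1  0  0  -10/3  |   5 ]
  [ 0  1  0     -1  |  -1 ]
  [ 0  0  1      0  |  -1 ]
  [ 0  0  0    1/3  |  -1 ]
ρ4 ← 3·ρ4
  [ 1  0  0  -10/3  |   5 ]
  [ 0  1  0     -1  |  -1 ]
  [ 0  0  1      0  |  -1 ]
  [ 0  0  0      1  |  -3 ]
ρ2 ← ρ2 + ρ4
  [ 1  0  0  -10/3  |   5 ]
  [ 0  1  0      0  |  -4 ]
  [ 0  0  1      0  |  -1 ]
  [ 0  0  0      1  |  -3 ]
ρ1 ← ρ1 + 10/3·ρ4
  [ 1  0  0  0  |  -5 ]
  [ 0  1  0  0  |  -4 ]
  [ 0  0  1  0  |  -1 ]
  [ 0  0  0  1  |  -3 ]
Reading off the last column: p = -5, q = -4, r = -1, s = -3.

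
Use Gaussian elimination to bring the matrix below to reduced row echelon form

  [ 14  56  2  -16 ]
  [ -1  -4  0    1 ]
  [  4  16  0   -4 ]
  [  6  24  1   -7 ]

[[1, 4, 0, -1], [0, 0, 1, -1], [0, 0, 0, 0], [0, 0, 0, 0]]

ρ1 -> 1/14·ρ1
  [  1   4  1/7  -8/7 ]
  [ -1  -4    0     1 ]
  [  4  16    0    -4 ]
  [  6  24    1    -7 ]
ρ2 -> ρ2 + ρ1
  [ 1   4  1/7  -8/7 ]
  [ 0   0  1/7  -1/7 ]
  [ 4  16    0    -4 ]
  [ 6  24    1    -7 ]
ρ3 -> ρ3 − 4·ρ1
  [ 1   4   1/7  -8/7 ]
  [ 0   0   1/7  -1/7 ]
  [ 0   0  -4/7   4/7 ]
  [ 6  24     1    -7 ]
ρ4 -> ρ4 − 6·ρ1
  [ 1  4   1/7  -8/7 ]
  [ 0  0   1/7  -1/7 ]
  [ 0  0  -4/7   4/7 ]
  [ 0  0   1/7  -1/7 ]
ρ2 -> 7·ρ2
  [ 1  4   1/7  -8/7 ]
  [ 0  0     1    -1 ]
  [ 0  0  -4/7   4/7 ]
  [ 0  0   1/7  -1/7 ]
ρ3 -> ρ3 + 4/7·ρ2
  [ 1  4  1/7  -8/7 ]
  [ 0  0    1    -1 ]
  [ 0  0    0     0 ]
  [ 0  0  1/7  -1/7 ]
ρ4 -> ρ4 − 1/7·ρ2
  [ 1  4  1/7  -8/7 ]
  [ 0  0    1    -1 ]
  [ 0  0    0     0 ]
  [ 0  0    0     0 ]
ρ1 -> ρ1 − 1/7·ρ2
  [ 1  4  0  -1 ]
  [ 0  0  1  -1 ]
  [ 0  0  0   0 ]
  [ 0  0  0   0 ]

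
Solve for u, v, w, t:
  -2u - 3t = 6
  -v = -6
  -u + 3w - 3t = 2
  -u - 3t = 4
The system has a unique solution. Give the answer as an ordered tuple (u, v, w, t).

(-2, 6, -2/3, -2/3)

Form the augmented matrix and row-reduce:
  [ -2   0  0  -3  |   6 ]
  [  0  -1  0   0  |  -6 ]
  [ -1   0  3  -3  |   2 ]
  [ -1   0  0  -3  |   4 ]
ρ1 := -1/2·ρ1
ρ3 := ρ3 + ρ1
ρ4 := ρ4 + ρ1
ρ2 := -1·ρ2
ρ3 := 1/3·ρ3
ρ4 := -2/3·ρ4
ρ3 := ρ3 + 1/2·ρ4
ρ1 := ρ1 − 3/2·ρ4
Reading off the last column: u = -2, v = 6, w = -2/3, t = -2/3.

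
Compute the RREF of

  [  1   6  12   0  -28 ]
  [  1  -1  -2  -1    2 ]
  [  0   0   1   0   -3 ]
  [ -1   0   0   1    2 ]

[[1, 0, 0, 0, -4], [0, 1, 0, 0, 2], [0, 0, 1, 0, -3], [0, 0, 0, 1, -2]]

r2 ← r2 − r1
r4 ← r4 + r1
r2 ← -1/7·r2
r4 ← r4 − 6·r2
r4 ← 7·r4
r2 ← r2 − 1/7·r4
r2 ← r2 − 2·r3
r1 ← r1 − 12·r3
r1 ← r1 − 6·r2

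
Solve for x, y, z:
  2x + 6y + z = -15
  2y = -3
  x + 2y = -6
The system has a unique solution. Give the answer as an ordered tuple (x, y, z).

(-3, -3/2, 0)

Form the augmented matrix and row-reduce:
  [ 2  6  1  |  -15 ]
  [ 0  2  0  |   -3 ]
  [ 1  2  0  |   -6 ]
R1 ← 1/2·R1
  [ 1  3  1/2  |  -15/2 ]
  [ 0  2    0  |     -3 ]
  [ 1  2    0  |     -6 ]
R3 ← R3 − R1
  [ 1   3   1/2  |  -15/2 ]
  [ 0   2     0  |     -3 ]
  [ 0  -1  -1/2  |    3/2 ]
R2 ← 1/2·R2
  [ 1   3   1/2  |  -15/2 ]
  [ 0   1     0  |   -3/2 ]
  [ 0  -1  -1/2  |    3/2 ]
R3 ← R3 + R2
  [ 1  3   1/2  |  -15/2 ]
  [ 0  1     0  |   -3/2 ]
  [ 0  0  -1/2  |      0 ]
R3 ← -2·R3
  [ 1  3  1/2  |  -15/2 ]
  [ 0  1    0  |   -3/2 ]
  [ 0  0    1  |      0 ]
R1 ← R1 − 1/2·R3
  [ 1  3  0  |  -15/2 ]
  [ 0  1  0  |   -3/2 ]
  [ 0  0  1  |      0 ]
R1 ← R1 − 3·R2
  [ 1  0  0  |    -3 ]
  [ 0  1  0  |  -3/2 ]
  [ 0  0  1  |     0 ]
Reading off the last column: x = -3, y = -3/2, z = 0.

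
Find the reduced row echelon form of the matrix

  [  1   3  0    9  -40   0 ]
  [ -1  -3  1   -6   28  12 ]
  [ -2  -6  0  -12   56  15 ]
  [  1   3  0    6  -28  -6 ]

[[1, 3, 0, 0, -4, 0], [0, 0, 1, 0, 0, 0], [0, 0, 0, 1, -4, 0], [0, 0, 0, 0, 0, 1]]

Add R1 to R2.
Add 2 times R1 to R3.
Subtract R1 from R4.
Multiply R3 by 1/6.
Add 3 times R3 to R4.
Multiply R4 by 2/3.
Subtract 5/2 times R4 from R3.
Subtract 12 times R4 from R2.
Subtract 3 times R3 from R2.
Subtract 9 times R3 from R1.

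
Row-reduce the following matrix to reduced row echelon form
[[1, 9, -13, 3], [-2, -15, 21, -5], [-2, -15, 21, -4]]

[[1, 0, 2, 0], [0, 1, -5/3, 0], [0, 0, 0, 1]]

R2 → R2 + 2·R1
R3 → R3 + 2·R1
R2 → 1/3·R2
R3 → R3 − 3·R2
R2 → R2 − 1/3·R3
R1 → R1 − 3·R3
R1 → R1 − 9·R2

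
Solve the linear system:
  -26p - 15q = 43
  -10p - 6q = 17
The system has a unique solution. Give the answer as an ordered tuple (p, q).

Form the augmented matrix and row-reduce:
  [ -26  -15  |  43 ]
  [ -10   -6  |  17 ]
r1 ← -1/26·r1
  [   1  15/26  |  -43/26 ]
  [ -10     -6  |      17 ]
r2 ← r2 + 10·r1
  [ 1  15/26  |  -43/26 ]
  [ 0  -3/13  |    6/13 ]
r2 ← -13/3·r2
  [ 1  15/26  |  -43/26 ]
  [ 0      1  |      -2 ]
r1 ← r1 − 15/26·r2
  [ 1  0  |  -1/2 ]
  [ 0  1  |    -2 ]
Reading off the last column: p = -1/2, q = -2.

(-1/2, -2)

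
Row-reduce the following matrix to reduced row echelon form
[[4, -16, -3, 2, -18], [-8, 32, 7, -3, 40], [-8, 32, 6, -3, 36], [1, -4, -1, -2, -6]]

Multiply ρ1 by 1/4.
  [  1  -4  -3/4  1/2  -9/2 ]
  [ -8  32     7   -3    40 ]
  [ -8  32     6   -3    36 ]
  [  1  -4    -1   -2    -6 ]
Add 8 times ρ1 to ρ2.
  [  1  -4  -3/4  1/2  -9/2 ]
  [  0   0     1    1     4 ]
  [ -8  32     6   -3    36 ]
  [  1  -4    -1   -2    -6 ]
Add 8 times ρ1 to ρ3.
  [ 1  -4  -3/4  1/2  -9/2 ]
  [ 0   0     1    1     4 ]
  [ 0   0     0    1     0 ]
  [ 1  -4    -1   -2    -6 ]
Subtract ρ1 from ρ4.
  [ 1  -4  -3/4   1/2  -9/2 ]
  [ 0   0     1     1     4 ]
  [ 0   0     0     1     0 ]
  [ 0   0  -1/4  -5/2  -3/2 ]
Add 1/4 times ρ2 to ρ4.
  [ 1  -4  -3/4   1/2  -9/2 ]
  [ 0   0     1     1     4 ]
  [ 0   0     0     1     0 ]
  [ 0   0     0  -9/4  -1/2 ]
Add 9/4 times ρ3 to ρ4.
  [ 1  -4  -3/4  1/2  -9/2 ]
  [ 0   0     1    1     4 ]
  [ 0   0     0    1     0 ]
  [ 0   0     0    0  -1/2 ]
Multiply ρ4 by -2.
  [ 1  -4  -3/4  1/2  -9/2 ]
  [ 0   0     1    1     4 ]
  [ 0   0     0    1     0 ]
  [ 0   0     0    0     1 ]
Subtract 4 times ρ4 from ρ2.
  [ 1  -4  -3/4  1/2  -9/2 ]
  [ 0   0     1    1     0 ]
  [ 0   0     0    1     0 ]
  [ 0   0     0    0     1 ]
Add 9/2 times ρ4 to ρ1.
  [ 1  -4  -3/4  1/2  0 ]
  [ 0   0     1    1  0 ]
  [ 0   0     0    1  0 ]
  [ 0   0     0    0  1 ]
Subtract ρ3 from ρ2.
  [ 1  -4  -3/4  1/2  0 ]
  [ 0   0     1    0  0 ]
  [ 0   0     0    1  0 ]
  [ 0   0     0    0  1 ]
Subtract 1/2 times ρ3 from ρ1.
  [ 1  -4  -3/4  0  0 ]
  [ 0   0     1  0  0 ]
  [ 0   0     0  1  0 ]
  [ 0   0     0  0  1 ]
Add 3/4 times ρ2 to ρ1.
  [ 1  -4  0  0  0 ]
  [ 0   0  1  0  0 ]
  [ 0   0  0  1  0 ]
  [ 0   0  0  0  1 ]

[[1, -4, 0, 0, 0], [0, 0, 1, 0, 0], [0, 0, 0, 1, 0], [0, 0, 0, 0, 1]]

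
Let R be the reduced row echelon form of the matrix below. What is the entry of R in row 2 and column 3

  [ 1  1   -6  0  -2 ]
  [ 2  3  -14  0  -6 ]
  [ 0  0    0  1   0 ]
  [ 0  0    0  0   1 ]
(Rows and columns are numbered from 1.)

R2 ← R2 − 2·R1
  [ 1  1  -6  0  -2 ]
  [ 0  1  -2  0  -2 ]
  [ 0  0   0  1   0 ]
  [ 0  0   0  0   1 ]
R2 ← R2 + 2·R4
  [ 1  1  -6  0  -2 ]
  [ 0  1  -2  0   0 ]
  [ 0  0   0  1   0 ]
  [ 0  0   0  0   1 ]
R1 ← R1 + 2·R4
  [ 1  1  -6  0  0 ]
  [ 0  1  -2  0  0 ]
  [ 0  0   0  1  0 ]
  [ 0  0   0  0  1 ]
R1 ← R1 − R2
  [ 1  0  -4  0  0 ]
  [ 0  1  -2  0  0 ]
  [ 0  0   0  1  0 ]
  [ 0  0   0  0  1 ]

-2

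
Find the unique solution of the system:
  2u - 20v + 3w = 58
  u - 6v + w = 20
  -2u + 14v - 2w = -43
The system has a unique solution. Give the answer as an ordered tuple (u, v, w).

Form the augmented matrix and row-reduce:
  [  2  -20   3  |   58 ]
  [  1   -6   1  |   20 ]
  [ -2   14  -2  |  -43 ]
R1 := 1/2·R1
  [  1  -10  3/2  |   29 ]
  [  1   -6    1  |   20 ]
  [ -2   14   -2  |  -43 ]
R2 := R2 − R1
  [  1  -10   3/2  |   29 ]
  [  0    4  -1/2  |   -9 ]
  [ -2   14    -2  |  -43 ]
R3 := R3 + 2·R1
  [ 1  -10   3/2  |  29 ]
  [ 0    4  -1/2  |  -9 ]
  [ 0   -6     1  |  15 ]
R2 := 1/4·R2
  [ 1  -10   3/2  |    29 ]
  [ 0    1  -1/8  |  -9/4 ]
  [ 0   -6     1  |    15 ]
R3 := R3 + 6·R2
  [ 1  -10   3/2  |    29 ]
  [ 0    1  -1/8  |  -9/4 ]
  [ 0    0   1/4  |   3/2 ]
R3 := 4·R3
  [ 1  -10   3/2  |    29 ]
  [ 0    1  -1/8  |  -9/4 ]
  [ 0    0     1  |     6 ]
R2 := R2 + 1/8·R3
  [ 1  -10  3/2  |    29 ]
  [ 0    1    0  |  -3/2 ]
  [ 0    0    1  |     6 ]
R1 := R1 − 3/2·R3
  [ 1  -10  0  |    20 ]
  [ 0    1  0  |  -3/2 ]
  [ 0    0  1  |     6 ]
R1 := R1 + 10·R2
  [ 1  0  0  |     5 ]
  [ 0  1  0  |  -3/2 ]
  [ 0  0  1  |     6 ]
Reading off the last column: u = 5, v = -3/2, w = 6.

(5, -3/2, 6)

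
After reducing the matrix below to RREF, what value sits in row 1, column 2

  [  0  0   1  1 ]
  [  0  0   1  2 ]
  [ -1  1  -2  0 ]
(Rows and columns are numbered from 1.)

ρ1 <=> ρ3
  [ -1  1  -2  0 ]
  [  0  0   1  2 ]
  [  0  0   1  1 ]
ρ1 → -1·ρ1
  [ 1  -1  2  0 ]
  [ 0   0  1  2 ]
  [ 0   0  1  1 ]
ρ3 → ρ3 − ρ2
  [ 1  -1  2   0 ]
  [ 0   0  1   2 ]
  [ 0   0  0  -1 ]
ρ3 → -1·ρ3
  [ 1  -1  2  0 ]
  [ 0   0  1  2 ]
  [ 0   0  0  1 ]
ρ2 → ρ2 − 2·ρ3
  [ 1  -1  2  0 ]
  [ 0   0  1  0 ]
  [ 0   0  0  1 ]
ρ1 → ρ1 − 2·ρ2
  [ 1  -1  0  0 ]
  [ 0   0  1  0 ]
  [ 0   0  0  1 ]

-1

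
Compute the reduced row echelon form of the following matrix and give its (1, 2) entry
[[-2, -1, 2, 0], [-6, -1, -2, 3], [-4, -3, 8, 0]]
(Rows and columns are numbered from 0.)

ρ1 -> -1/2·ρ1
  [  1  1/2  -1  0 ]
  [ -6   -1  -2  3 ]
  [ -4   -3   8  0 ]
ρ2 -> ρ2 + 6·ρ1
  [  1  1/2  -1  0 ]
  [  0    2  -8  3 ]
  [ -4   -3   8  0 ]
ρ3 -> ρ3 + 4·ρ1
  [ 1  1/2  -1  0 ]
  [ 0    2  -8  3 ]
  [ 0   -1   4  0 ]
ρ2 -> 1/2·ρ2
  [ 1  1/2  -1    0 ]
  [ 0    1  -4  3/2 ]
  [ 0   -1   4    0 ]
ρ3 -> ρ3 + ρ2
  [ 1  1/2  -1    0 ]
  [ 0    1  -4  3/2 ]
  [ 0    0   0  3/2 ]
ρ3 -> 2/3·ρ3
  [ 1  1/2  -1    0 ]
  [ 0    1  -4  3/2 ]
  [ 0    0   0    1 ]
ρ2 -> ρ2 − 3/2·ρ3
  [ 1  1/2  -1  0 ]
  [ 0    1  -4  0 ]
  [ 0    0   0  1 ]
ρ1 -> ρ1 − 1/2·ρ2
  [ 1  0   1  0 ]
  [ 0  1  -4  0 ]
  [ 0  0   0  1 ]

-4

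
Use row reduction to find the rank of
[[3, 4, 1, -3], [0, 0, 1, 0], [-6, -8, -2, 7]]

ρ1 := 1/3·ρ1
  [  1  4/3  1/3  -1 ]
  [  0    0    1   0 ]
  [ -6   -8   -2   7 ]
ρ3 := ρ3 + 6·ρ1
  [ 1  4/3  1/3  -1 ]
  [ 0    0    1   0 ]
  [ 0    0    0   1 ]
ρ1 := ρ1 + ρ3
  [ 1  4/3  1/3  0 ]
  [ 0    0    1  0 ]
  [ 0    0    0  1 ]
ρ1 := ρ1 − 1/3·ρ2
  [ 1  4/3  0  0 ]
  [ 0    0  1  0 ]
  [ 0    0  0  1 ]
The reduced form has 3 nonzero rows.

rank = 3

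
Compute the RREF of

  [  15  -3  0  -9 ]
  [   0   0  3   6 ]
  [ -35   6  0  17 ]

[[1, 0, 0, 1/5], [0, 1, 0, 4], [0, 0, 1, 2]]

R1 → 1/15·R1
  [   1  -1/5  0  -3/5 ]
  [   0     0  3     6 ]
  [ -35     6  0    17 ]
R3 → R3 + 35·R1
  [ 1  -1/5  0  -3/5 ]
  [ 0     0  3     6 ]
  [ 0    -1  0    -4 ]
R2 ↔ R3
  [ 1  -1/5  0  -3/5 ]
  [ 0    -1  0    -4 ]
  [ 0     0  3     6 ]
R2 → -1·R2
  [ 1  -1/5  0  -3/5 ]
  [ 0     1  0     4 ]
  [ 0     0  3     6 ]
R3 → 1/3·R3
  [ 1  -1/5  0  -3/5 ]
  [ 0     1  0     4 ]
  [ 0     0  1     2 ]
R1 → R1 + 1/5·R2
  [ 1  0  0  1/5 ]
  [ 0  1  0    4 ]
  [ 0  0  1    2 ]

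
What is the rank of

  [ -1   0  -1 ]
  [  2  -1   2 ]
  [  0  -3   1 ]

rank = 3

Multiply R1 by -1.
  [ 1   0  1 ]
  [ 2  -1  2 ]
  [ 0  -3  1 ]
Subtract 2 times R1 from R2.
  [ 1   0  1 ]
  [ 0  -1  0 ]
  [ 0  -3  1 ]
Multiply R2 by -1.
  [ 1   0  1 ]
  [ 0   1  0 ]
  [ 0  -3  1 ]
Add 3 times R2 to R3.
  [ 1  0  1 ]
  [ 0  1  0 ]
  [ 0  0  1 ]
Subtract R3 from R1.
  [ 1  0  0 ]
  [ 0  1  0 ]
  [ 0  0  1 ]
The reduced form has 3 nonzero rows.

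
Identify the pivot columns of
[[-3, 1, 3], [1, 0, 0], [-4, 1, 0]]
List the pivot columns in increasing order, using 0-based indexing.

ρ1 -> -1/3·ρ1
  [  1  -1/3  -1 ]
  [  1     0   0 ]
  [ -4     1   0 ]
ρ2 -> ρ2 − ρ1
  [  1  -1/3  -1 ]
  [  0   1/3   1 ]
  [ -4     1   0 ]
ρ3 -> ρ3 + 4·ρ1
  [ 1  -1/3  -1 ]
  [ 0   1/3   1 ]
  [ 0  -1/3  -4 ]
ρ2 -> 3·ρ2
  [ 1  -1/3  -1 ]
  [ 0     1   3 ]
  [ 0  -1/3  -4 ]
ρ3 -> ρ3 + 1/3·ρ2
  [ 1  -1/3  -1 ]
  [ 0     1   3 ]
  [ 0     0  -3 ]
ρ3 -> -1/3·ρ3
  [ 1  -1/3  -1 ]
  [ 0     1   3 ]
  [ 0     0   1 ]
ρ2 -> ρ2 − 3·ρ3
  [ 1  -1/3  -1 ]
  [ 0     1   0 ]
  [ 0     0   1 ]
ρ1 -> ρ1 + ρ3
  [ 1  -1/3  0 ]
  [ 0     1  0 ]
  [ 0     0  1 ]
ρ1 -> ρ1 + 1/3·ρ2
  [ 1  0  0 ]
  [ 0  1  0 ]
  [ 0  0  1 ]
Pivot columns are the columns containing a leading 1.

0, 1, 2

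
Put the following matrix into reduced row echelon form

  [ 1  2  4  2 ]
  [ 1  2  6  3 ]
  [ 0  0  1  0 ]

[[1, 2, 0, 0], [0, 0, 1, 0], [0, 0, 0, 1]]

R2 ← R2 − R1
  [ 1  2  4  2 ]
  [ 0  0  2  1 ]
  [ 0  0  1  0 ]
R2 ← 1/2·R2
  [ 1  2  4    2 ]
  [ 0  0  1  1/2 ]
  [ 0  0  1    0 ]
R3 ← R3 − R2
  [ 1  2  4     2 ]
  [ 0  0  1   1/2 ]
  [ 0  0  0  -1/2 ]
R3 ← -2·R3
  [ 1  2  4    2 ]
  [ 0  0  1  1/2 ]
  [ 0  0  0    1 ]
R2 ← R2 − 1/2·R3
  [ 1  2  4  2 ]
  [ 0  0  1  0 ]
  [ 0  0  0  1 ]
R1 ← R1 − 2·R3
  [ 1  2  4  0 ]
  [ 0  0  1  0 ]
  [ 0  0  0  1 ]
R1 ← R1 − 4·R2
  [ 1  2  0  0 ]
  [ 0  0  1  0 ]
  [ 0  0  0  1 ]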